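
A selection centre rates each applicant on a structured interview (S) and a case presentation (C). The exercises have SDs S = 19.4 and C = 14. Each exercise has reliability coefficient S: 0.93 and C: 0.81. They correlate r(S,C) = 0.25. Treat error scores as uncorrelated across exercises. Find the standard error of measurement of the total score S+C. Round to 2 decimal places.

7.97

Var(total) = 572.36 + 135.8 = 708.16.
True-score variance = 508.775 + 135.8 = 644.575, so reliability = 0.9102.
Error variance = 708.16 − 644.575 = 63.5852; SEM = √63.5852 = 7.97.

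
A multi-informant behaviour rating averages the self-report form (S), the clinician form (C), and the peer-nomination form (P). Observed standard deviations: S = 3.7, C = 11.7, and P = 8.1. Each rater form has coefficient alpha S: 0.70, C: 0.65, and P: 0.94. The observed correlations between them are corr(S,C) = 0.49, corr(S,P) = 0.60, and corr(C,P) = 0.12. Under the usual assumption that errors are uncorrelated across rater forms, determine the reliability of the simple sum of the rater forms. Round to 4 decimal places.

0.8237

Var(S+C+P) = 3.7² + 11.7² + 8.1² + 2·[3.7·11.7·0.49 + 3.7·8.1·0.60 + 11.7·8.1·0.12] = 216.19 + 101.133 = 317.323.
With uncorrelated errors the cross-covariances are all true-score covariance, so they carry over unchanged; only the diagonal terms shrink to ρᵢσᵢ².
True-score variance = [3.7²·0.70 + 11.7²·0.65 + 8.1²·0.94] + 101.133 = 160.235 + 101.133 = 261.368.
Reliability = 261.368 / 317.323 = 0.8237.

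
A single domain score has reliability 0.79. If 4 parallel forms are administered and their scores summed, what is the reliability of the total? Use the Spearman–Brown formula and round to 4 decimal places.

ρ_k = kρ / (1 + (k−1)ρ) = 4·0.79 / (1 + 3·0.79) = 3.160 / 3.370 = 0.9377.

0.9377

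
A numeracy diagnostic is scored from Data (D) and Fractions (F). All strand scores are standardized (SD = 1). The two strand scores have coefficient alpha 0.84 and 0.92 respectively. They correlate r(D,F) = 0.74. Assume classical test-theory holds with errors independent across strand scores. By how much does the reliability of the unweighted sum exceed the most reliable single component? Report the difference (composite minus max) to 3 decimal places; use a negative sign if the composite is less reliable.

Var(sum) = 2 + 1.48 = 3.48; true-score variance = 1.76 + 1.48 = 3.24; composite reliability = 0.9310.
Max component reliability = 0.9200.
Difference = 0.9310 − 0.9200 = 0.011.

0.011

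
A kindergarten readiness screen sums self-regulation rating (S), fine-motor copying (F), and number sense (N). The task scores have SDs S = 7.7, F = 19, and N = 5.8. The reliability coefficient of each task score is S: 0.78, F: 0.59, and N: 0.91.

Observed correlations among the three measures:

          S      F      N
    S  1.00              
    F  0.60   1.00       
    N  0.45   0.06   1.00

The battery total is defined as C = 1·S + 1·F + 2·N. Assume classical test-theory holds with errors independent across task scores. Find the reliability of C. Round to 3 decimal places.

Var(C) = 7.7² + 19² + 2²·5.8² + 2·[7.7·19·0.60 + 2·7.7·5.8·0.45 + 2·19·5.8·0.06] = 554.85 + 282.396 = 837.246.
Because errors are independent across components, Cov(Tᵢ,Tⱼ) = Cov(Xᵢ,Xⱼ); the off-diagonal part of the true-score variance is the same as above.
True-score variance = [7.7²·0.78 + 19²·0.59 + 2²·5.8²·0.91] + 282.396 = 381.686 + 282.396 = 664.082.
Reliability = 664.082 / 837.246 = 0.793.

0.793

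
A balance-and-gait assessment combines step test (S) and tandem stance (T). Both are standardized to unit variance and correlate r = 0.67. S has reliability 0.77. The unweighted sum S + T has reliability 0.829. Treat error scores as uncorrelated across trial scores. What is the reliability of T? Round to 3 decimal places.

Var(S+T) = 2 + 2·0.67 = 3.340.
True-score variance = ρ_S + ρ_T + 2·0.67, so 0.829 = (0.77 + ρ_T + 1.34) / 3.340.
ρ_T = 0.829·3.340 − 0.77 − 1.34 = 0.659.

0.659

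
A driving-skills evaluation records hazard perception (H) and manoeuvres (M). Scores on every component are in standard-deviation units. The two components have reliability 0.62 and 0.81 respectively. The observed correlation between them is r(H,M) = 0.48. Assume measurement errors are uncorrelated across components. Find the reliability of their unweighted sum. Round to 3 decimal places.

Var(H+M) = 2 + 2·[0.48] = 2 + 0.96 = 2.96.
Because errors are independent across components, Cov(Tᵢ,Tⱼ) = Cov(Xᵢ,Xⱼ); the off-diagonal part of the true-score variance is the same as above.
True-score variance = [0.62 + 0.81] + 0.96 = 1.43 + 0.96 = 2.39.
Reliability = 2.39 / 2.96 = 0.807.

0.807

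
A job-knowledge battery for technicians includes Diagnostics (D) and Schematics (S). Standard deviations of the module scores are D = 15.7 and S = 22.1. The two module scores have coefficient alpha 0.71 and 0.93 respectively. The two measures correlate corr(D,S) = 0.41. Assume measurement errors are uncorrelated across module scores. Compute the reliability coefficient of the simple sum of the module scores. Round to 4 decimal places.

0.8963

Var(D+S) = 15.7² + 22.1² + 2·[15.7·22.1·0.41] = 734.9 + 284.515 = 1019.42.
Because errors are independent across components, Cov(Tᵢ,Tⱼ) = Cov(Xᵢ,Xⱼ); the off-diagonal part of the true-score variance is the same as above.
True-score variance = [15.7²·0.71 + 22.1²·0.93] + 284.515 = 629.229 + 284.515 = 913.745.
Reliability = 913.745 / 1019.42 = 0.8963.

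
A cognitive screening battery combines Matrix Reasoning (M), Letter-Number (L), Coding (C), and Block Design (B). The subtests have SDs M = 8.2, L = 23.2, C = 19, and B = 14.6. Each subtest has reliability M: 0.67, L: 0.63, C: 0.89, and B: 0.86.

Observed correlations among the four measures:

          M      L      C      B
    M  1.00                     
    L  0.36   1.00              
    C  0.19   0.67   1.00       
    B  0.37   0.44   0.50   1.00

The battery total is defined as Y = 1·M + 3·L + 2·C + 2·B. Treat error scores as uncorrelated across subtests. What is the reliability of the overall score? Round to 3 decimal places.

0.854

Var(Y) = 8.2² + 3²·23.2² + 2²·19² + 2²·14.6² + 2·[3·8.2·23.2·0.36 + 2·8.2·19·0.19 + 2·8.2·14.6·0.37 + 6·23.2·19·0.67 + 6·23.2·14.6·0.44 + 4·19·14.6·0.50] = 7208.04 + 7148.59 = 14356.6.
With uncorrelated errors the cross-covariances are all true-score covariance, so they carry over unchanged; only the diagonal terms shrink to ρᵢσᵢ².
True-score variance = [8.2²·0.67 + 3²·23.2²·0.63 + 2²·19²·0.89 + 2²·14.6²·0.86] + 7148.59 = 5115.3 + 7148.59 = 12263.9.
Reliability = 12263.9 / 14356.6 = 0.854.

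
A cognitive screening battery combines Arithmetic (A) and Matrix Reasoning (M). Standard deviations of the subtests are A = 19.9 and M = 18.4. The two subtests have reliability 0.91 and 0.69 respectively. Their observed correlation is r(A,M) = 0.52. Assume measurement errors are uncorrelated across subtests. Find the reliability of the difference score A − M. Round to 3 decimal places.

0.603

Var(A−M) = 19.9² + 18.4² − 2·19.9·18.4·0.52 = 734.57 − 380.806 = 353.764.
Under uncorrelated errors the observed covariances equal the true-score covariances, so only the own-variance terms attenuate.
True-score variance = [19.9²·0.91 + 18.4²·0.69] − 380.806 = 593.975 − 380.806 = 213.169.
Reliability = 213.169 / 353.764 = 0.603.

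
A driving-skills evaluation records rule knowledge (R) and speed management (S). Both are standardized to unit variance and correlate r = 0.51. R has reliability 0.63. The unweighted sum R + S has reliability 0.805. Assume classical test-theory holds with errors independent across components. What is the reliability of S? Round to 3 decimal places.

0.781

Var(R+S) = 2 + 2·0.51 = 3.020.
True-score variance = ρ_R + ρ_S + 2·0.51, so 0.805 = (0.63 + ρ_S + 1.02) / 3.020.
ρ_S = 0.805·3.020 − 0.63 − 1.02 = 0.781.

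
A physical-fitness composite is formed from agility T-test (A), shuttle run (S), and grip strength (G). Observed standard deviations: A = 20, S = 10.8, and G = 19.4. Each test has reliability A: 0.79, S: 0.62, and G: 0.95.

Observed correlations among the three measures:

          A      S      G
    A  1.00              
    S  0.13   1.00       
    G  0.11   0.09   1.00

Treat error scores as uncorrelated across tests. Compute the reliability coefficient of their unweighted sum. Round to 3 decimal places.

0.863

Var(A+S+G) = 20² + 10.8² + 19.4² + 2·[20·10.8·0.13 + 20·19.4·0.11 + 10.8·19.4·0.09] = 893 + 179.234 = 1072.23.
With uncorrelated errors the cross-covariances are all true-score covariance, so they carry over unchanged; only the diagonal terms shrink to ρᵢσᵢ².
True-score variance = [20²·0.79 + 10.8²·0.62 + 19.4²·0.95] + 179.234 = 745.859 + 179.234 = 925.092.
Reliability = 925.092 / 1072.23 = 0.863.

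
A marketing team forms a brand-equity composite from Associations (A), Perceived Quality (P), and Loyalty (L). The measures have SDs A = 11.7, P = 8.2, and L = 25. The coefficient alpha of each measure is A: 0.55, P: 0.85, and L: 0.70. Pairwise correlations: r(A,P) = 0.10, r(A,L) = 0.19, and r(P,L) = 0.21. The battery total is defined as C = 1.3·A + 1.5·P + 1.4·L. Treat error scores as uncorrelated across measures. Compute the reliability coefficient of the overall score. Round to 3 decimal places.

Var(C) = 1.3²·11.7² + 1.5²·8.2² + 1.4²·25² + 2·[1.95·11.7·8.2·0.10 + 1.82·11.7·25·0.19 + 2.1·8.2·25·0.21] = 1607.63 + 420.52 = 2028.15.
Because errors are independent across components, Cov(Tᵢ,Tⱼ) = Cov(Xᵢ,Xⱼ); the off-diagonal part of the true-score variance is the same as above.
True-score variance = [1.3²·11.7²·0.55 + 1.5²·8.2²·0.85 + 1.4²·25²·0.70] + 420.52 = 1113.34 + 420.52 = 1533.86.
Reliability = 1533.86 / 2028.15 = 0.756.

0.756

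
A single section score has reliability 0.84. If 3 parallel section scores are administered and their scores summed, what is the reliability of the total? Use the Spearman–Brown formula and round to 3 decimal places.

ρ_k = kρ / (1 + (k−1)ρ) = 3·0.84 / (1 + 2·0.84) = 2.520 / 2.680 = 0.940.

0.940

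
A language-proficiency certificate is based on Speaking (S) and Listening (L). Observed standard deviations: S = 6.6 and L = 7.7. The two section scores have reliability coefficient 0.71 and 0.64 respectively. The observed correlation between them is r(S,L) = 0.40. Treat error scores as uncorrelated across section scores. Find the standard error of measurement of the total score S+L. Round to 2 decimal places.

Var(total) = 102.85 + 40.656 = 143.506.
True-score variance = 68.8732 + 40.656 = 109.529, so reliability = 0.7632.
Error variance = 143.506 − 109.529 = 33.9768; SEM = √33.9768 = 5.83.

5.83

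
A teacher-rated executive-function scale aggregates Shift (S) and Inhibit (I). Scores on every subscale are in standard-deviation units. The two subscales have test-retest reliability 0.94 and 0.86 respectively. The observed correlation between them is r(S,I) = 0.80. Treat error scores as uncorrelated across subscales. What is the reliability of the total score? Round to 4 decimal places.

Var(S+I) = 2 + 2·[0.80] = 2 + 1.6 = 3.6.
With uncorrelated errors the cross-covariances are all true-score covariance, so they carry over unchanged; only the diagonal terms shrink to ρᵢσᵢ².
True-score variance = [0.94 + 0.86] + 1.6 = 1.8 + 1.6 = 3.4.
Reliability = 3.4 / 3.6 = 0.9444.

0.9444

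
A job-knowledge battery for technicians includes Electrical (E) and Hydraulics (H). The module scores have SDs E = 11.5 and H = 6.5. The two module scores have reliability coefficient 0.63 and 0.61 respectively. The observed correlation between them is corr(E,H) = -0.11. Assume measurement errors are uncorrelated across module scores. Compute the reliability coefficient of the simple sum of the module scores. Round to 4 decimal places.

Var(E+H) = 11.5² + 6.5² + 2·[11.5·6.5·(-0.11)] = 174.5 − 16.445 = 158.055.
Under uncorrelated errors the observed covariances equal the true-score covariances, so only the own-variance terms attenuate.
True-score variance = [11.5²·0.63 + 6.5²·0.61] − 16.445 = 109.09 − 16.445 = 92.645.
Reliability = 92.645 / 158.055 = 0.5862.

0.5862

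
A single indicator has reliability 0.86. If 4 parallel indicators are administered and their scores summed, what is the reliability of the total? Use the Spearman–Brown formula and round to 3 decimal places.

0.961

ρ_k = kρ / (1 + (k−1)ρ) = 4·0.86 / (1 + 3·0.86) = 3.440 / 3.580 = 0.961.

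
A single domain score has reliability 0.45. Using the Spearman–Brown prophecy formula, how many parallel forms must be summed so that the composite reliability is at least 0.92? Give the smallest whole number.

15

k ≥ ρ*(1−ρ₁)/(ρ₁(1−ρ*)) = 0.92·0.55 / (0.45·0.08) = 14.056.
Smallest integer k = 15.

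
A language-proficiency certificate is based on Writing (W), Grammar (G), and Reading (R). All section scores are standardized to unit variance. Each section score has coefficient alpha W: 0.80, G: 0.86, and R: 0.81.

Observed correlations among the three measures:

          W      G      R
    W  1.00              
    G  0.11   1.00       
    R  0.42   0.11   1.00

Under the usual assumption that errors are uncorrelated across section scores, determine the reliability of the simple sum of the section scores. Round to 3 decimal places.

0.876

Var(W+G+R) = 3 + 2·[0.11 + 0.42 + 0.11] = 3 + 1.28 = 4.28.
Under uncorrelated errors the observed covariances equal the true-score covariances, so only the own-variance terms attenuate.
True-score variance = [0.80 + 0.86 + 0.81] + 1.28 = 2.47 + 1.28 = 3.75.
Reliability = 3.75 / 4.28 = 0.876.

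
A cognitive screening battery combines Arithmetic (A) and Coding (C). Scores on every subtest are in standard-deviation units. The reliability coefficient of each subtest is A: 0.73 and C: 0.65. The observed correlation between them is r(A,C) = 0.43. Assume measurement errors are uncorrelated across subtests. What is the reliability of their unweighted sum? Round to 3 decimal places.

0.783

Var(A+C) = 2 + 2·[0.43] = 2 + 0.86 = 2.86.
Because errors are independent across components, Cov(Tᵢ,Tⱼ) = Cov(Xᵢ,Xⱼ); the off-diagonal part of the true-score variance is the same as above.
True-score variance = [0.73 + 0.65] + 0.86 = 1.38 + 0.86 = 2.24.
Reliability = 2.24 / 2.86 = 0.783.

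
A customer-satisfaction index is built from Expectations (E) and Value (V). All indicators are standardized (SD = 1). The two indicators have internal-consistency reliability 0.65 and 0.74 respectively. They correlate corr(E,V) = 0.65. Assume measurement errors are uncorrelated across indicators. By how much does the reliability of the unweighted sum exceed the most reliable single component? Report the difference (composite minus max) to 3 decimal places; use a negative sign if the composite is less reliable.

0.075

Var(sum) = 2 + 1.3 = 3.3; true-score variance = 1.39 + 1.3 = 2.69; composite reliability = 0.8152.
Max component reliability = 0.7400.
Difference = 0.8152 − 0.7400 = 0.075.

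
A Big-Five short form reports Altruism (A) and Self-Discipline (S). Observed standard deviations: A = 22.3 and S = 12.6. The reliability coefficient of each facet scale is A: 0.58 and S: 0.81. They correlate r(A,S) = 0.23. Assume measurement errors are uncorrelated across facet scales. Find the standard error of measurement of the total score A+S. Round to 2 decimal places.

15.46

Var(total) = 656.05 + 129.251 = 785.301.
True-score variance = 417.024 + 129.251 = 546.275, so reliability = 0.6956.
Error variance = 785.301 − 546.275 = 239.026; SEM = √239.026 = 15.46.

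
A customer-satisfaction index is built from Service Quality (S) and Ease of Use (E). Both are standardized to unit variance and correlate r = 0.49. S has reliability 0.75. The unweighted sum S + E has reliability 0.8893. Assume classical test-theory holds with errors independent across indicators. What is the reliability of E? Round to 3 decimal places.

Var(S+E) = 2 + 2·0.49 = 2.980.
True-score variance = ρ_S + ρ_E + 2·0.49, so 0.8893 = (0.75 + ρ_E + 0.98) / 2.980.
ρ_E = 0.8893·2.980 − 0.75 − 0.98 = 0.920.

0.920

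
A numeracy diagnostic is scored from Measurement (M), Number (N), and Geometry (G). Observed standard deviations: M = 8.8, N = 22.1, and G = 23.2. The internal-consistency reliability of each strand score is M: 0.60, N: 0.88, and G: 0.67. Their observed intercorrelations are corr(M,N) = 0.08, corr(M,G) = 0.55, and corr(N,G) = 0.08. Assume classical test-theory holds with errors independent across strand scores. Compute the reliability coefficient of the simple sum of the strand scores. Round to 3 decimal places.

Var(M+N+G) = 8.8² + 22.1² + 23.2² + 2·[8.8·22.1·0.08 + 8.8·23.2·0.55 + 22.1·23.2·0.08] = 1104.09 + 337.728 = 1441.82.
Under uncorrelated errors the observed covariances equal the true-score covariances, so only the own-variance terms attenuate.
True-score variance = [8.8²·0.60 + 22.1²·0.88 + 23.2²·0.67] + 337.728 = 836.886 + 337.728 = 1174.61.
Reliability = 1174.61 / 1441.82 = 0.815.

0.815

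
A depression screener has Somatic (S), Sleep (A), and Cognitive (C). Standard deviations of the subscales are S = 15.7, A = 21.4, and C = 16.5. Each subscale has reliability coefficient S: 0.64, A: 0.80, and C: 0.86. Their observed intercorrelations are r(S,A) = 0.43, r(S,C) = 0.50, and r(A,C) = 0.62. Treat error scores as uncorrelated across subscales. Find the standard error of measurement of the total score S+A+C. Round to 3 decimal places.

14.780

Var(total) = 976.7 + 985.837 = 1962.54.
True-score variance = 758.257 + 985.837 = 1744.09, so reliability = 0.8887.
Error variance = 1962.54 − 1744.09 = 218.443; SEM = √218.443 = 14.780.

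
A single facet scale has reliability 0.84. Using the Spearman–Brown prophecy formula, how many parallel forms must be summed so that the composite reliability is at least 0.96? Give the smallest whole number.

k ≥ ρ*(1−ρ₁)/(ρ₁(1−ρ*)) = 0.96·0.16 / (0.84·0.04) = 4.571.
Smallest integer k = 5.

5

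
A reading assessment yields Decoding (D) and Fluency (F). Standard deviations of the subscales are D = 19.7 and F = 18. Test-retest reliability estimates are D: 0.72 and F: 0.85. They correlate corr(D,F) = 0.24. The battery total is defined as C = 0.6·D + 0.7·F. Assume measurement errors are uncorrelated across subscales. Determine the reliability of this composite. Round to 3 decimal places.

0.830

Var(C) = 0.6²·19.7² + 0.7²·18² + 2·[0.42·19.7·18·0.24] = 298.472 + 71.4874 = 369.96.
Under uncorrelated errors the observed covariances equal the true-score covariances, so only the own-variance terms attenuate.
True-score variance = [0.6²·19.7²·0.72 + 0.7²·18²·0.85] + 71.4874 = 235.539 + 71.4874 = 307.026.
Reliability = 307.026 / 369.96 = 0.830.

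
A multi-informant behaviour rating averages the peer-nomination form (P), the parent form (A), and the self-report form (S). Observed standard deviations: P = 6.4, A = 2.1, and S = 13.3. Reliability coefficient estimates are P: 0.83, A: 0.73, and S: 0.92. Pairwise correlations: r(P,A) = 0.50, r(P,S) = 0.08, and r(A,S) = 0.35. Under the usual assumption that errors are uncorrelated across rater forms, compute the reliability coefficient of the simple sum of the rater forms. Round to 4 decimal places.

Var(P+A+S) = 6.4² + 2.1² + 13.3² + 2·[6.4·2.1·0.50 + 6.4·13.3·0.08 + 2.1·13.3·0.35] = 222.26 + 46.6102 = 268.87.
With uncorrelated errors the cross-covariances are all true-score covariance, so they carry over unchanged; only the diagonal terms shrink to ρᵢσᵢ².
True-score variance = [6.4²·0.83 + 2.1²·0.73 + 13.3²·0.92] + 46.6102 = 199.955 + 46.6102 = 246.565.
Reliability = 246.565 / 268.87 = 0.9170.

0.9170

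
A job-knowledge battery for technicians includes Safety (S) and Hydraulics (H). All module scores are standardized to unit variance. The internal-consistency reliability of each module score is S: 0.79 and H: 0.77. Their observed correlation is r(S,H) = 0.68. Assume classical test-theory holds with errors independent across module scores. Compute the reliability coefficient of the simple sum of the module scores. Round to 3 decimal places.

Var(S+H) = 2 + 2·[0.68] = 2 + 1.36 = 3.36.
Under uncorrelated errors the observed covariances equal the true-score covariances, so only the own-variance terms attenuate.
True-score variance = [0.79 + 0.77] + 1.36 = 1.56 + 1.36 = 2.92.
Reliability = 2.92 / 3.36 = 0.869.

0.869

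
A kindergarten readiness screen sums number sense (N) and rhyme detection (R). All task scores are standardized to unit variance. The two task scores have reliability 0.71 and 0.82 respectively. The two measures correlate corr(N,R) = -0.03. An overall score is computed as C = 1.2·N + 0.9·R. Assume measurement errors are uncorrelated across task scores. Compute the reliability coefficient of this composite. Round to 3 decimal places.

Var(C) = 1.2² + 0.9² + 2·[1.08·(-0.03)] = 2.25 − 0.0648 = 2.1852.
Because errors are independent across components, Cov(Tᵢ,Tⱼ) = Cov(Xᵢ,Xⱼ); the off-diagonal part of the true-score variance is the same as above.
True-score variance = [1.2²·0.71 + 0.9²·0.82] − 0.0648 = 1.6866 − 0.0648 = 1.6218.
Reliability = 1.6218 / 2.1852 = 0.742.

0.742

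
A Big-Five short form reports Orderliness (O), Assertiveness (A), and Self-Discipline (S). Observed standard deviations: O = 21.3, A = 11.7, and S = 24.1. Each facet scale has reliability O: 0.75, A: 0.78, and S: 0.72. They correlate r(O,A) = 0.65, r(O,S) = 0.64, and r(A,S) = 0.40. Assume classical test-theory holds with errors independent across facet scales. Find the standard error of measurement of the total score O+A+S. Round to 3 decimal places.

17.498

Var(total) = 1171.39 + 1206.61 = 2378.
True-score variance = 865.225 + 1206.61 = 2071.84, so reliability = 0.8713.
Error variance = 2378 − 2071.84 = 306.165; SEM = √306.165 = 17.498.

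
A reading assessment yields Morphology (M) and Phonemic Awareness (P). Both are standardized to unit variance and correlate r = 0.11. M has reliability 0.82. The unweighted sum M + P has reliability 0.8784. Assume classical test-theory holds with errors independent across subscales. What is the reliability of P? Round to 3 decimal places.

Var(M+P) = 2 + 2·0.11 = 2.220.
True-score variance = ρ_M + ρ_P + 2·0.11, so 0.8784 = (0.82 + ρ_P + 0.22) / 2.220.
ρ_P = 0.8784·2.220 − 0.82 − 0.22 = 0.910.

0.910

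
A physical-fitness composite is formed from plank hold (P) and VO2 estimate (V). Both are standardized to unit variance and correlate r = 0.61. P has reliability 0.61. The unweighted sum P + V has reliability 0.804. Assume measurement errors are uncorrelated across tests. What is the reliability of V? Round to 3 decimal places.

0.759

Var(P+V) = 2 + 2·0.61 = 3.220.
True-score variance = ρ_P + ρ_V + 2·0.61, so 0.804 = (0.61 + ρ_V + 1.22) / 3.220.
ρ_V = 0.804·3.220 − 0.61 − 1.22 = 0.759.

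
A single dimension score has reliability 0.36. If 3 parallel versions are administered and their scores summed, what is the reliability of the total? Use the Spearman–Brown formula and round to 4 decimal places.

ρ_k = kρ / (1 + (k−1)ρ) = 3·0.36 / (1 + 2·0.36) = 1.080 / 1.720 = 0.6279.

0.6279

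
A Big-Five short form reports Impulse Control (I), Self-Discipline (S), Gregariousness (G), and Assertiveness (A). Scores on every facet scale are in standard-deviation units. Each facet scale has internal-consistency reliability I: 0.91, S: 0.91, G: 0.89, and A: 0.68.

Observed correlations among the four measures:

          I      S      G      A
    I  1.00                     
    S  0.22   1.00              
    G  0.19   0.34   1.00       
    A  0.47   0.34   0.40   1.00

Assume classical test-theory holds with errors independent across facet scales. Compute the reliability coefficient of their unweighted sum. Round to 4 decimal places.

0.9230

Var(I+S+G+A) = 4 + 2·[0.22 + 0.19 + 0.47 + 0.34 + 0.34 + 0.40] = 4 + 3.92 = 7.92.
Because errors are independent across components, Cov(Tᵢ,Tⱼ) = Cov(Xᵢ,Xⱼ); the off-diagonal part of the true-score variance is the same as above.
True-score variance = [0.91 + 0.91 + 0.89 + 0.68] + 3.92 = 3.39 + 3.92 = 7.31.
Reliability = 7.31 / 7.92 = 0.9230.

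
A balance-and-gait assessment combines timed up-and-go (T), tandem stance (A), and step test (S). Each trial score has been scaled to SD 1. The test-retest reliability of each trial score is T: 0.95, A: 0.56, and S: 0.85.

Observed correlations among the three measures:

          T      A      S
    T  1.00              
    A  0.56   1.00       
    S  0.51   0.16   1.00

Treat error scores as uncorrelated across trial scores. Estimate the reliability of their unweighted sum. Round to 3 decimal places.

Var(T+A+S) = 3 + 2·[0.56 + 0.51 + 0.16] = 3 + 2.46 = 5.46.
Under uncorrelated errors the observed covariances equal the true-score covariances, so only the own-variance terms attenuate.
True-score variance = [0.95 + 0.56 + 0.85] + 2.46 = 2.36 + 2.46 = 4.82.
Reliability = 4.82 / 5.46 = 0.883.

0.883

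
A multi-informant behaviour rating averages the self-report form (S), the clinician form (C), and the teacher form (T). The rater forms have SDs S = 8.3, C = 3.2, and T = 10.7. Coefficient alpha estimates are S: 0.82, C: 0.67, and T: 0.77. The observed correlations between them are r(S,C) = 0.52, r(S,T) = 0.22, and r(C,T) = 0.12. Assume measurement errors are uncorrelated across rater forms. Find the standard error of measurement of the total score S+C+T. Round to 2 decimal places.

6.49

Var(total) = 193.62 + 74.9164 = 268.536.
True-score variance = 151.508 + 74.9164 = 226.424, so reliability = 0.8432.
Error variance = 268.536 − 226.424 = 42.1121; SEM = √42.1121 = 6.49.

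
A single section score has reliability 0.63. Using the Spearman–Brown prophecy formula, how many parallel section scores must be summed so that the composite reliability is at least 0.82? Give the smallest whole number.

3

k ≥ ρ*(1−ρ₁)/(ρ₁(1−ρ*)) = 0.82·0.37 / (0.63·0.18) = 2.675.
Smallest integer k = 3.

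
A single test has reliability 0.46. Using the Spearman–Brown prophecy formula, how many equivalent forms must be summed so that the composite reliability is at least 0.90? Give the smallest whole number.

k ≥ ρ*(1−ρ₁)/(ρ₁(1−ρ*)) = 0.90·0.54 / (0.46·0.10) = 10.565.
Smallest integer k = 11.

11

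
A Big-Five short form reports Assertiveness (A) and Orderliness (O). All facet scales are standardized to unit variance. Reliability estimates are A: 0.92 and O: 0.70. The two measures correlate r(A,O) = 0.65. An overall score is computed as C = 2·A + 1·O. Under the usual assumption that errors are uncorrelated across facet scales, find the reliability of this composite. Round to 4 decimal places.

0.9184

Var(C) = 2² + 1 + 2·[2·0.65] = 5 + 2.6 = 7.6.
Under uncorrelated errors the observed covariances equal the true-score covariances, so only the own-variance terms attenuate.
True-score variance = [2²·0.92 + 0.70] + 2.6 = 4.38 + 2.6 = 6.98.
Reliability = 6.98 / 7.6 = 0.9184.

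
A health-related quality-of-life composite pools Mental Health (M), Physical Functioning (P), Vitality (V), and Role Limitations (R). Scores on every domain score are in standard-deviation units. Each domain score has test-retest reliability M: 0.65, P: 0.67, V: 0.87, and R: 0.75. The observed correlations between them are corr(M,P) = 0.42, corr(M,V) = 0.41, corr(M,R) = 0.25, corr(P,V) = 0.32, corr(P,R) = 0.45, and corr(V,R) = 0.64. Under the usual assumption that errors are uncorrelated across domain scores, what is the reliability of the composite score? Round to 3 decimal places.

Var(M+P+V+R) = 4 + 2·[0.42 + 0.41 + 0.25 + 0.32 + 0.45 + 0.64] = 4 + 4.98 = 8.98.
Under uncorrelated errors the observed covariances equal the true-score covariances, so only the own-variance terms attenuate.
True-score variance = [0.65 + 0.67 + 0.87 + 0.75] + 4.98 = 2.94 + 4.98 = 7.92.
Reliability = 7.92 / 8.98 = 0.882.

0.882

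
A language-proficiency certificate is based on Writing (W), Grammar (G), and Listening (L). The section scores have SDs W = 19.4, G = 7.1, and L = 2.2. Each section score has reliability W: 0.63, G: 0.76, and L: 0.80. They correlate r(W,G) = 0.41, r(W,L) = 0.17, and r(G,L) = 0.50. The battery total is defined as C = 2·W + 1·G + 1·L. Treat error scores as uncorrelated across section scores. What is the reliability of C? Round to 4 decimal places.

0.6887

Var(C) = 2²·19.4² + 7.1² + 2.2² + 2·[2·19.4·7.1·0.41 + 2·19.4·2.2·0.17 + 7.1·2.2·0.50] = 1560.69 + 270.536 = 1831.23.
Because errors are independent across components, Cov(Tᵢ,Tⱼ) = Cov(Xᵢ,Xⱼ); the off-diagonal part of the true-score variance is the same as above.
True-score variance = [2²·19.4²·0.63 + 7.1²·0.76 + 2.2²·0.80] + 270.536 = 990.611 + 270.536 = 1261.15.
Reliability = 1261.15 / 1831.23 = 0.6887.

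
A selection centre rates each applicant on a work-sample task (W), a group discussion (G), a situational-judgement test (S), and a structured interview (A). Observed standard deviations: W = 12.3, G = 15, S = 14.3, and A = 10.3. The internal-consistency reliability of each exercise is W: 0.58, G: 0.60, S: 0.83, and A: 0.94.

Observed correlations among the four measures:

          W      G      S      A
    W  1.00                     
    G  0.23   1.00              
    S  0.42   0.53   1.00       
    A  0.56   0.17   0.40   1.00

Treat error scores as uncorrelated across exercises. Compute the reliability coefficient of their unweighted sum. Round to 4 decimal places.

Var(W+G+S+A) = 12.3² + 15² + 14.3² + 10.3² + 2·[12.3·15·0.23 + 12.3·14.3·0.42 + 12.3·10.3·0.56 + 15·14.3·0.53 + 15·10.3·0.17 + 14.3·10.3·0.40] = 686.87 + 772.242 = 1459.11.
Under uncorrelated errors the observed covariances equal the true-score covariances, so only the own-variance terms attenuate.
True-score variance = [12.3²·0.58 + 15²·0.60 + 14.3²·0.83 + 10.3²·0.94] + 772.242 = 492.2 + 772.242 = 1264.44.
Reliability = 1264.44 / 1459.11 = 0.8666.

0.8666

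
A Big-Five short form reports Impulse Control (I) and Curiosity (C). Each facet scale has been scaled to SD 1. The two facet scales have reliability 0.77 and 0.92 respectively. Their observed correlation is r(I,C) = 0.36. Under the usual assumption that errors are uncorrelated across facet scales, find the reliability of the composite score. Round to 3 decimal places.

0.886

Var(I+C) = 2 + 2·[0.36] = 2 + 0.72 = 2.72.
Because errors are independent across components, Cov(Tᵢ,Tⱼ) = Cov(Xᵢ,Xⱼ); the off-diagonal part of the true-score variance is the same as above.
True-score variance = [0.77 + 0.92] + 0.72 = 1.69 + 0.72 = 2.41.
Reliability = 2.41 / 2.72 = 0.886.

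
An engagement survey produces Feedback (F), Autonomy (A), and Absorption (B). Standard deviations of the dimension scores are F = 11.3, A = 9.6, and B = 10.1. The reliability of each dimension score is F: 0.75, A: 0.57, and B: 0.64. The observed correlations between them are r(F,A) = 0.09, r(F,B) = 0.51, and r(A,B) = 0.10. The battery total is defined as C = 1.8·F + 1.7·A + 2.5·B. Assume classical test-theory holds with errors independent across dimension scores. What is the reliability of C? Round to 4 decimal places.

Var(C) = 1.8²·11.3² + 1.7²·9.6² + 2.5²·10.1² + 2·[3.06·11.3·9.6·0.09 + 4.5·11.3·10.1·0.51 + 4.25·9.6·10.1·0.10] = 1317.62 + 666.023 = 1983.64.
With uncorrelated errors the cross-covariances are all true-score covariance, so they carry over unchanged; only the diagonal terms shrink to ρᵢσᵢ².
True-score variance = [1.8²·11.3²·0.75 + 1.7²·9.6²·0.57 + 2.5²·10.1²·0.64] + 666.023 = 870.142 + 666.023 = 1536.17.
Reliability = 1536.17 / 1983.64 = 0.7744.

0.7744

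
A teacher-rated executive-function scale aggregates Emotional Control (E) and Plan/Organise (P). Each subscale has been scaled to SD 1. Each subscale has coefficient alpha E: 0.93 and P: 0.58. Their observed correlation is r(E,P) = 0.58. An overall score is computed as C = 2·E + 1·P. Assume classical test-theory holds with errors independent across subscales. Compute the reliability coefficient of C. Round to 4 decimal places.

Var(C) = 2² + 1 + 2·[2·0.58] = 5 + 2.32 = 7.32.
Under uncorrelated errors the observed covariances equal the true-score covariances, so only the own-variance terms attenuate.
True-score variance = [2²·0.93 + 0.58] + 2.32 = 4.3 + 2.32 = 6.62.
Reliability = 6.62 / 7.32 = 0.9044.

0.9044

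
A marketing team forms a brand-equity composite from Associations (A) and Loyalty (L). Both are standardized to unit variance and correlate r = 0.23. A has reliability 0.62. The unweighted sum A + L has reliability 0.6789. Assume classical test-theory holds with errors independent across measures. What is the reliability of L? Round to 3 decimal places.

0.590

Var(A+L) = 2 + 2·0.23 = 2.460.
True-score variance = ρ_A + ρ_L + 2·0.23, so 0.6789 = (0.62 + ρ_L + 0.46) / 2.460.
ρ_L = 0.6789·2.460 − 0.62 − 0.46 = 0.590.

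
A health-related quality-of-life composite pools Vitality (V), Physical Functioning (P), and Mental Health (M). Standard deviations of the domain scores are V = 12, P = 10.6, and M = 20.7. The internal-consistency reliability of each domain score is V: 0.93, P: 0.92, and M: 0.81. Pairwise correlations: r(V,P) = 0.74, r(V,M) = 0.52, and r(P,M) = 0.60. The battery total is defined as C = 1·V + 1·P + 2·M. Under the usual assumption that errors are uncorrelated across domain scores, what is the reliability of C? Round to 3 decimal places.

Var(C) = 12² + 10.6² + 2²·20.7² + 2·[12·10.6·0.74 + 2·12·20.7·0.52 + 2·10.6·20.7·0.60] = 1970.32 + 1231.54 = 3201.86.
With uncorrelated errors the cross-covariances are all true-score covariance, so they carry over unchanged; only the diagonal terms shrink to ρᵢσᵢ².
True-score variance = [12²·0.93 + 10.6²·0.92 + 2²·20.7²·0.81] + 1231.54 = 1625.6 + 1231.54 = 2857.13.
Reliability = 2857.13 / 3201.86 = 0.892.

0.892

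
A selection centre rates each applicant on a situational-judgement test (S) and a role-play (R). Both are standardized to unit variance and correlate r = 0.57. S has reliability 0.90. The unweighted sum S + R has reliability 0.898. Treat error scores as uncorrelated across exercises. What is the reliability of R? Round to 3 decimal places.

0.780

Var(S+R) = 2 + 2·0.57 = 3.140.
True-score variance = ρ_S + ρ_R + 2·0.57, so 0.898 = (0.90 + ρ_R + 1.14) / 3.140.
ρ_R = 0.898·3.140 − 0.90 − 1.14 = 0.780.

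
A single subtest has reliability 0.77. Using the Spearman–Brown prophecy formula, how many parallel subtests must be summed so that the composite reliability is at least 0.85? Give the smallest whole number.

k ≥ ρ*(1−ρ₁)/(ρ₁(1−ρ*)) = 0.85·0.23 / (0.77·0.15) = 1.693.
Smallest integer k = 2.

2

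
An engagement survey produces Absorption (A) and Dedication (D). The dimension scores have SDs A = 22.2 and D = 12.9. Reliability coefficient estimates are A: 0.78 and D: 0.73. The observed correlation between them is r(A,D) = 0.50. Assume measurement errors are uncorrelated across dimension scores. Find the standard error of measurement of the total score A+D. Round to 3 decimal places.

Var(total) = 659.25 + 286.38 = 945.63.
True-score variance = 505.894 + 286.38 = 792.274, so reliability = 0.8378.
Error variance = 945.63 − 792.274 = 153.356; SEM = √153.356 = 12.384.

12.384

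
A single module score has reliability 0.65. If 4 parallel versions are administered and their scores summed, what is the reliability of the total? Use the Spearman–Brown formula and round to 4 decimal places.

ρ_k = kρ / (1 + (k−1)ρ) = 4·0.65 / (1 + 3·0.65) = 2.600 / 2.950 = 0.8814.

0.8814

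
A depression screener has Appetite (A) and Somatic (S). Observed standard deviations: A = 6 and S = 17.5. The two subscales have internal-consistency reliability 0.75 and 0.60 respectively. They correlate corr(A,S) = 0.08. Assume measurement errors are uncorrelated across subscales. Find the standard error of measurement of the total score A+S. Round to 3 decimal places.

11.467

Var(total) = 342.25 + 16.8 = 359.05.
True-score variance = 210.75 + 16.8 = 227.55, so reliability = 0.6338.
Error variance = 359.05 − 227.55 = 131.5; SEM = √131.5 = 11.467.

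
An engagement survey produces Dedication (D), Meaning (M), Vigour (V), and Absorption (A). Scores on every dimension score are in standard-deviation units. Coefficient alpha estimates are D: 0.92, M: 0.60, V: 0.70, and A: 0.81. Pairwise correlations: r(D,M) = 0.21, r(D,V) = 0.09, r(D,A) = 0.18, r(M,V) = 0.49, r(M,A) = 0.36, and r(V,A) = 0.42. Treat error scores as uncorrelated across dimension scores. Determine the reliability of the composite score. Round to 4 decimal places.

Var(D+M+V+A) = 4 + 2·[0.21 + 0.09 + 0.18 + 0.49 + 0.36 + 0.42] = 4 + 3.5 = 7.5.
With uncorrelated errors the cross-covariances are all true-score covariance, so they carry over unchanged; only the diagonal terms shrink to ρᵢσᵢ².
True-score variance = [0.92 + 0.60 + 0.70 + 0.81] + 3.5 = 3.03 + 3.5 = 6.53.
Reliability = 6.53 / 7.5 = 0.8707.

0.8707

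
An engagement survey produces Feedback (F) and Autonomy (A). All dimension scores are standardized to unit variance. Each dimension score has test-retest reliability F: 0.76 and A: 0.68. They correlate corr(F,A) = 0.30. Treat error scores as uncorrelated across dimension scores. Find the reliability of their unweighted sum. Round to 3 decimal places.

Var(F+A) = 2 + 2·[0.30] = 2 + 0.6 = 2.6.
With uncorrelated errors the cross-covariances are all true-score covariance, so they carry over unchanged; only the diagonal terms shrink to ρᵢσᵢ².
True-score variance = [0.76 + 0.68] + 0.6 = 1.44 + 0.6 = 2.04.
Reliability = 2.04 / 2.6 = 0.785.

0.785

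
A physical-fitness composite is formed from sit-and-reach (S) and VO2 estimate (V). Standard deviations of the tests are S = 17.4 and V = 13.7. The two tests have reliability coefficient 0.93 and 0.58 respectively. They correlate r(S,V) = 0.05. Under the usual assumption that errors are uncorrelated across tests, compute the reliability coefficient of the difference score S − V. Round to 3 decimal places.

Var(S−V) = 17.4² + 13.7² − 2·17.4·13.7·0.05 = 490.45 − 23.838 = 466.612.
Because errors are independent across components, Cov(Tᵢ,Tⱼ) = Cov(Xᵢ,Xⱼ); the off-diagonal part of the true-score variance is the same as above.
True-score variance = [17.4²·0.93 + 13.7²·0.58] − 23.838 = 390.427 − 23.838 = 366.589.
Reliability = 366.589 / 466.612 = 0.786.

0.786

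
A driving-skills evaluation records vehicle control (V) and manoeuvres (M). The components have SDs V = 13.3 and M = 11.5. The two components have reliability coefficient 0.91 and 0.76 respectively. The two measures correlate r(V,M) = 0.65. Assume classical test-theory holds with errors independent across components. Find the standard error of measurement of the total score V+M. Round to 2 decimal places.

6.90

Var(total) = 309.14 + 198.835 = 507.975.
True-score variance = 261.48 + 198.835 = 460.315, so reliability = 0.9062.
Error variance = 507.975 − 460.315 = 47.6601; SEM = √47.6601 = 6.90.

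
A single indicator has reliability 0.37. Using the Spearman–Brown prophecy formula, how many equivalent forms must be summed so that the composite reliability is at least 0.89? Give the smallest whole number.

14

k ≥ ρ*(1−ρ₁)/(ρ₁(1−ρ*)) = 0.89·0.63 / (0.37·0.11) = 13.776.
Smallest integer k = 14.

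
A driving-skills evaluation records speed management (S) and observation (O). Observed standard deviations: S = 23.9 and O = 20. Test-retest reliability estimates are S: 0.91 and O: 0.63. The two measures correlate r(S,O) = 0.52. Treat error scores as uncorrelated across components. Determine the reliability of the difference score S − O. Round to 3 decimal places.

0.579

Var(S−O) = 23.9² + 20² − 2·23.9·20·0.52 = 971.21 − 497.12 = 474.09.
With uncorrelated errors the cross-covariances are all true-score covariance, so they carry over unchanged; only the diagonal terms shrink to ρᵢσᵢ².
True-score variance = [23.9²·0.91 + 20²·0.63] − 497.12 = 771.801 − 497.12 = 274.681.
Reliability = 274.681 / 474.09 = 0.579.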